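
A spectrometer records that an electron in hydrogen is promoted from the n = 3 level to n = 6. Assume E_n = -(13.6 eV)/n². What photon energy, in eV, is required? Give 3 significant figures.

E_6 = −13.60/36 = −0.3778 eV and E_3 = −13.60/9 = −1.511 eV.
The photon energy is |E_6 − E_3| = 1.13 eV.

1.13 eV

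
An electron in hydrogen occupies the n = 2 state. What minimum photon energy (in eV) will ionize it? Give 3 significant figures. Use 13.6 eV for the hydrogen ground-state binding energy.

3.40 eV

E_2 = −13.60/4 = −3.40 eV, so ionization (to E = 0) requires 3.40 eV.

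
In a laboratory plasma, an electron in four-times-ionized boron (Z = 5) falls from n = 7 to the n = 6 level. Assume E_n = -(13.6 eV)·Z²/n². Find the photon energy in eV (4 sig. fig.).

2.506 eV

The Bohr energies scale as Z², so for Z = 5: E_n = −340.0/n² eV.
E_7 = −340.0/49 = −6.939 eV and E_6 = −340.0/36 = −9.444 eV.
The photon energy is |E_7 − E_6| = 2.506 eV.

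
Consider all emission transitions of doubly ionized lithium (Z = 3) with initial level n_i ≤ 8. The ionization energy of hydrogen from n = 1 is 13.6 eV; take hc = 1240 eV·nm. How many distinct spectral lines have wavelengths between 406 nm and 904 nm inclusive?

Enumerate all n_i → n_f pairs with 1 ≤ n_f < n_i ≤ 8 and compute λ = 1240 / [13.6·9·(1/n_f² − 1/n_i²)].
Lines falling in [406, 904] nm: 8→5 (415.6 nm), 5→4 (450.3 nm), 7→5 (517.1 nm), 6→5 (828.9 nm), 8→6 (833.6 nm).

5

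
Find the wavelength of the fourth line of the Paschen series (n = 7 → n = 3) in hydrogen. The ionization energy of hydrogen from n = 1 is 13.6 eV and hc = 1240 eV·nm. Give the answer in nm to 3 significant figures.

The Paschen series terminates on n_f = 3; the fourth line has n_i = 3+4 = 7.
ΔE = 13.60 × (1/3² − 1/7²) = 1.234 eV.
λ = 1240 / 1.234 = 1010 nm.

1010 nm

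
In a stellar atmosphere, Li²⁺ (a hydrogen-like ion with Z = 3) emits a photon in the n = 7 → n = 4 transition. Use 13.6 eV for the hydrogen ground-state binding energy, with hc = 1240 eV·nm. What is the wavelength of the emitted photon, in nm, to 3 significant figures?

For Z = 3 the level energies scale as Z², so the effective Rydberg energy is 13.6 × 9 = 122.4 eV.
ΔE = 122.4 × (1/4² − 1/7²) = 122.4 × 0.04209 = 5.152 eV.
λ = hc/ΔE = 1240 / 5.152 = 241 nm.

241 nm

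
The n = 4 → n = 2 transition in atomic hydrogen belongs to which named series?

The series is set by the lower level: n_f = 2 is the Balmer series.

Balmer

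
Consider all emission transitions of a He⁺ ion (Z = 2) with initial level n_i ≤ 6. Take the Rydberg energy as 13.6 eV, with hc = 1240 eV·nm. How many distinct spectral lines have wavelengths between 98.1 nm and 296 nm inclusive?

5

Enumerate all n_i → n_f pairs with 1 ≤ n_f < n_i ≤ 6 and compute λ = 1240 / [13.6·4·(1/n_f² − 1/n_i²)].
Lines falling in [98.1, 296] nm: 6→2 (102.6 nm), 5→2 (108.5 nm), 4→2 (121.6 nm), 3→2 (164.1 nm), 6→3 (273.5 nm).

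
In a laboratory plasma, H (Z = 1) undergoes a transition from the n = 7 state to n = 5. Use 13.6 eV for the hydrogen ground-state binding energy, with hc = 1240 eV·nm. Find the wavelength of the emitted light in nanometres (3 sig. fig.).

ΔE = 13.60 × (1/5² − 1/7²) = 13.60 × 0.01959 = 0.2664 eV.
λ = hc/ΔE = 1240 / 0.2664 = 4650 nm.
This line belongs to the Pfund series.

4650 nm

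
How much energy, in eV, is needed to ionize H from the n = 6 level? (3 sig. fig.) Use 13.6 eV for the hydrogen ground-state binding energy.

E_6 = −13.60/36 = −0.378 eV, so ionization (to E = 0) requires 0.378 eV.

0.378 eV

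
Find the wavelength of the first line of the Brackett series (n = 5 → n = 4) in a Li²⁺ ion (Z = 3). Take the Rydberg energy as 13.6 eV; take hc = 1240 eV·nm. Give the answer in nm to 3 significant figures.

The Brackett series terminates on n_f = 4; the first line has n_i = 4+1 = 5.
ΔE = 122.4 × (1/4² − 1/5²) = 2.754 eV.
λ = 1240 / 2.754 = 450 nm.

450 nm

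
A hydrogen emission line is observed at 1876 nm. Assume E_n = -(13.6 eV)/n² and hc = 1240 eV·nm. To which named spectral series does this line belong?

Paschen

ΔE = 1240/1876 = 0.6610 eV.
This matches 13.6 × (1/3² − 1/4²), so n_f = 3: the Paschen series.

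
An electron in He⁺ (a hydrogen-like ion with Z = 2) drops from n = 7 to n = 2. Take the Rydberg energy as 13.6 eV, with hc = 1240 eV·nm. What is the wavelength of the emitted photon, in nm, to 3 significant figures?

99.3 nm

For Z = 2 the level energies scale as Z², so the effective Rydberg energy is 13.6 × 4 = 54.40 eV.
ΔE = 54.40 × (1/2² − 1/7²) = 54.40 × 0.2296 = 12.49 eV.
λ = hc/ΔE = 1240 / 12.49 = 99.3 nm.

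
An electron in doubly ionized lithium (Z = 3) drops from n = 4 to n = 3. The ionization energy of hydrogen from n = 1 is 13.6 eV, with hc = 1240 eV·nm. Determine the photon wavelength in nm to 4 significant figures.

208.4 nm

For Z = 3 the level energies scale as Z², so the effective Rydberg energy is 13.6 × 9 = 122.4 eV.
ΔE = 122.4 × (1/3² − 1/4²) = 122.4 × 0.04861 = 5.950 eV.
λ = hc/ΔE = 1240 / 5.950 = 208.4 nm.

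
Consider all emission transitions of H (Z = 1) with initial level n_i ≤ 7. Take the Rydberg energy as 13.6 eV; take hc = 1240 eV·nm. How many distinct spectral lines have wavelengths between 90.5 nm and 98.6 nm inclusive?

Enumerate all n_i → n_f pairs with 1 ≤ n_f < n_i ≤ 7 and compute λ = 1240 / [13.6·1·(1/n_f² − 1/n_i²)].
Lines falling in [90.5, 98.6] nm: 7→1 (93.08 nm), 6→1 (93.78 nm), 5→1 (94.98 nm), 4→1 (97.25 nm).

4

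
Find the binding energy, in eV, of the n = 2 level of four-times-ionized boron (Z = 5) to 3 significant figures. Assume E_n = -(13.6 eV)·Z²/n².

85.0 eV

E_n = −13.6 Z²/n² = −340.0/n² eV for Z = 5.
E_2 = −340.0/4 = −85.0 eV, so ionization (to E = 0) requires 85.0 eV.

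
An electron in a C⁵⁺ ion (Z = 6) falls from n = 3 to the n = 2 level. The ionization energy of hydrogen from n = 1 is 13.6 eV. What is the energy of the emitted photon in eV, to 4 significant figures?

68.00 eV

The Bohr energies scale as Z², so for Z = 6: E_n = −489.6/n² eV.
E_3 = −489.6/9 = −54.40 eV and E_2 = −489.6/4 = −122.4 eV.
The photon energy is |E_3 − E_2| = 68.00 eV.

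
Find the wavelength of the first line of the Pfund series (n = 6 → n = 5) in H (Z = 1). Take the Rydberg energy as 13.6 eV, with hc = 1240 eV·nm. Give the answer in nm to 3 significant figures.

7460 nm

The Pfund series terminates on n_f = 5; the first line has n_i = 5+1 = 6.
ΔE = 13.60 × (1/5² − 1/6²) = 0.1662 eV.
λ = 1240 / 0.1662 = 7460 nm.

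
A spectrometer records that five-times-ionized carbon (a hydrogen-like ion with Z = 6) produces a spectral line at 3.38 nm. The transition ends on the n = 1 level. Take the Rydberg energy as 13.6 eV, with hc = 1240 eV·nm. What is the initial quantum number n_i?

The photon energy is ΔE = hc/λ = 1240 / 3.38 = 366.9 eV.
With Z = 6, ΔE = 489.6 × (1/n_f² − 1/n_i²), so 1/n_f² − 1/n_i² = 0.7493.
With n_f = 1: 1/n_i² = 1/1 − 0.7493 = 0.2507, so n_i ≈ 2.00.

n_i = 2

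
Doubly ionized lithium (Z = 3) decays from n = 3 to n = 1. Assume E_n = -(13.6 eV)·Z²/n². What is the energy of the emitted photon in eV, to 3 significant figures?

The Bohr energies scale as Z², so for Z = 3: E_n = −122.4/n² eV.
E_3 = −122.4/9 = −13.60 eV and E_1 = −122.4/1 = −122.4 eV.
The photon energy is |E_3 − E_1| = 109 eV.

109 eV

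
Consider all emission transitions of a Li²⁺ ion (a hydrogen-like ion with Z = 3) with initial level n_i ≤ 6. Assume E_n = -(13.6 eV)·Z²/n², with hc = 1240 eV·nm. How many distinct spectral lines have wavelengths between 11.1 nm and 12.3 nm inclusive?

1

Enumerate all n_i → n_f pairs with 1 ≤ n_f < n_i ≤ 6 and compute λ = 1240 / [13.6·9·(1/n_f² − 1/n_i²)].
Lines falling in [11.1, 12.3] nm: 3→1 (11.40 nm).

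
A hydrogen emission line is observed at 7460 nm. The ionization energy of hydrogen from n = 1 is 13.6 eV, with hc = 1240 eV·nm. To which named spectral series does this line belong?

Pfund

ΔE = 1240/7460 = 0.1662 eV.
This matches 13.6 × (1/5² − 1/6²), so n_f = 5: the Pfund series.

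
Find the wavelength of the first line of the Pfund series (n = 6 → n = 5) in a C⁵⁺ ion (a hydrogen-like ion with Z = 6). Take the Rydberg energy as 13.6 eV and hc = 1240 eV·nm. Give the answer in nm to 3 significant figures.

207 nm

The Pfund series terminates on n_f = 5; the first line has n_i = 5+1 = 6.
ΔE = 489.6 × (1/5² − 1/6²) = 5.984 eV.
λ = 1240 / 5.984 = 207 nm.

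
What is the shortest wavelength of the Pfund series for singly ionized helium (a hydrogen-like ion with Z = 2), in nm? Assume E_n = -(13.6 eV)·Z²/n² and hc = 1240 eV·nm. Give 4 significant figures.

569.9 nm

The Pfund series has lower level n_f = 5; the series limit corresponds to n_i → ∞.
ΔE_max = 13.6 × 4 / 5² = 2.176 eV.
λ_min = 1240 / 2.176 = 569.9 nm.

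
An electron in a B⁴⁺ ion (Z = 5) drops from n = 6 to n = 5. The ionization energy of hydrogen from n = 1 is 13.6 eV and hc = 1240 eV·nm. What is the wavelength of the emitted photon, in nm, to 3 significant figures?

298 nm

For Z = 5 the level energies scale as Z², so the effective Rydberg energy is 13.6 × 25 = 340.0 eV.
ΔE = 340.0 × (1/5² − 1/6²) = 340.0 × 0.01222 = 4.156 eV.
λ = hc/ΔE = 1240 / 4.156 = 298 nm.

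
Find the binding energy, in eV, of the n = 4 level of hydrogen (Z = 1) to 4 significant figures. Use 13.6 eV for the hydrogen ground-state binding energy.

0.8500 eV

E_4 = −13.60/16 = −0.8500 eV, so ionization (to E = 0) requires 0.8500 eV.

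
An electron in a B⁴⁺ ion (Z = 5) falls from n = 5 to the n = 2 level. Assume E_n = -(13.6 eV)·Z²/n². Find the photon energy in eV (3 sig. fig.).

The Bohr energies scale as Z², so for Z = 5: E_n = −340.0/n² eV.
E_5 = −340.0/25 = −13.60 eV and E_2 = −340.0/4 = −85.00 eV.
The photon energy is |E_5 − E_2| = 71.4 eV.

71.4 eV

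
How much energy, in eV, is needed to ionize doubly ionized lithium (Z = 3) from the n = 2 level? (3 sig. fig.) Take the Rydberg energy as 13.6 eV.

E_n = −13.6 Z²/n² = −122.4/n² eV for Z = 3.
E_2 = −122.4/4 = −30.6 eV, so ionization (to E = 0) requires 30.6 eV.

30.6 eV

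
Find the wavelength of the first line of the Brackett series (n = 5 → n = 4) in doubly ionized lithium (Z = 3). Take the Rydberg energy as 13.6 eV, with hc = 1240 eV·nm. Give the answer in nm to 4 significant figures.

450.3 nm

The Brackett series terminates on n_f = 4; the first line has n_i = 4+1 = 5.
ΔE = 122.4 × (1/4² − 1/5²) = 2.754 eV.
λ = 1240 / 2.754 = 450.3 nm.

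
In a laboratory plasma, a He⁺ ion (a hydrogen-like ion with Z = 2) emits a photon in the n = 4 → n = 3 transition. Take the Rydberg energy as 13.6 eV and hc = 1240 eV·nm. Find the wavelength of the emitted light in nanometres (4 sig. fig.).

468.9 nm

For Z = 2 the level energies scale as Z², so the effective Rydberg energy is 13.6 × 4 = 54.40 eV.
ΔE = 54.40 × (1/3² − 1/4²) = 54.40 × 0.04861 = 2.644 eV.
λ = hc/ΔE = 1240 / 2.644 = 468.9 nm.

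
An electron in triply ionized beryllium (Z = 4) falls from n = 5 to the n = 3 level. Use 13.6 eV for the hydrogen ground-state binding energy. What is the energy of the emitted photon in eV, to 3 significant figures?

15.5 eV

The Bohr energies scale as Z², so for Z = 4: E_n = −217.6/n² eV.
E_5 = −217.6/25 = −8.704 eV and E_3 = −217.6/9 = −24.18 eV.
The photon energy is |E_5 − E_3| = 15.5 eV.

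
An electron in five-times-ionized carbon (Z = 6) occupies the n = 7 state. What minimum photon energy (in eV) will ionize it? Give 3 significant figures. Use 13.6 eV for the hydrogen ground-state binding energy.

9.99 eV

E_n = −13.6 Z²/n² = −489.6/n² eV for Z = 6.
E_7 = −489.6/49 = −9.99 eV, so ionization (to E = 0) requires 9.99 eV.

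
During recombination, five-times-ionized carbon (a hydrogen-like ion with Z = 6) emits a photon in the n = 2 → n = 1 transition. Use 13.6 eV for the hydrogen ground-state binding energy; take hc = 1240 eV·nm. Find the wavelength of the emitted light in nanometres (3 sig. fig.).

3.38 nm

For Z = 6 the level energies scale as Z², so the effective Rydberg energy is 13.6 × 36 = 489.6 eV.
ΔE = 489.6 × (1/1² − 1/2²) = 489.6 × 0.7500 = 367.2 eV.
λ = hc/ΔE = 1240 / 367.2 = 3.38 nm.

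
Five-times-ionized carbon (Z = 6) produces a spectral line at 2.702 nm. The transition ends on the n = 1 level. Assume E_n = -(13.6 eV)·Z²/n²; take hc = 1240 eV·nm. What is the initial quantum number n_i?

n_i = 4

The photon energy is ΔE = hc/λ = 1240 / 2.702 = 458.9 eV.
With Z = 6, ΔE = 489.6 × (1/n_f² − 1/n_i²), so 1/n_f² − 1/n_i² = 0.9373.
With n_f = 1: 1/n_i² = 1/1 − 0.9373 = 0.06266, so n_i ≈ 3.99.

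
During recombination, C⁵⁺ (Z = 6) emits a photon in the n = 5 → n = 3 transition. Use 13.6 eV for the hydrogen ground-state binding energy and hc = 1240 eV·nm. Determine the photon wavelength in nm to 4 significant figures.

35.62 nm

For Z = 6 the level energies scale as Z², so the effective Rydberg energy is 13.6 × 36 = 489.6 eV.
ΔE = 489.6 × (1/3² − 1/5²) = 489.6 × 0.07111 = 34.82 eV.
λ = hc/ΔE = 1240 / 34.82 = 35.62 nm.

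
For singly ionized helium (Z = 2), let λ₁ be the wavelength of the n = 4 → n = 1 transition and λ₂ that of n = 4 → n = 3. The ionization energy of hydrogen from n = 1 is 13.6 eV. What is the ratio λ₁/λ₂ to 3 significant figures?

0.0519

λ ∝ 1/ΔE ∝ 1/(1/n_f² − 1/n_i²), and the Z² and hc factors cancel in the ratio.
λ₁/λ₂ = (1/3² − 1/4²)/(1/1² − 1/4²) = 0.04861/0.9375 = 0.0519.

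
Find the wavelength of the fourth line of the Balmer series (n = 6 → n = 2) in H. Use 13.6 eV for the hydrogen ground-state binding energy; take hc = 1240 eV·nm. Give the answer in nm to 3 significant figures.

The Balmer series terminates on n_f = 2; the fourth line has n_i = 2+4 = 6.
ΔE = 13.60 × (1/2² − 1/6²) = 3.022 eV.
λ = 1240 / 3.022 = 410 nm.

410 nm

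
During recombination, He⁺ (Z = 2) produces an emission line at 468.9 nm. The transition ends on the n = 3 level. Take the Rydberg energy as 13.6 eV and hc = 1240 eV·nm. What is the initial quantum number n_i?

n_i = 4

The photon energy is ΔE = hc/λ = 1240 / 468.9 = 2.644 eV.
With Z = 2, ΔE = 54.40 × (1/n_f² − 1/n_i²), so 1/n_f² − 1/n_i² = 0.04861.
With n_f = 3: 1/n_i² = 1/9 − 0.04861 = 0.06250, so n_i ≈ 4.00.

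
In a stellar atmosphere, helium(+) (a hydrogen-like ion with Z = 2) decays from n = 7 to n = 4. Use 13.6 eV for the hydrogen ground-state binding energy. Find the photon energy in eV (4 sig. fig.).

2.290 eV

The Bohr energies scale as Z², so for Z = 2: E_n = −54.40/n² eV.
E_7 = −54.40/49 = −1.110 eV and E_4 = −54.40/16 = −3.400 eV.
The photon energy is |E_7 − E_4| = 2.290 eV.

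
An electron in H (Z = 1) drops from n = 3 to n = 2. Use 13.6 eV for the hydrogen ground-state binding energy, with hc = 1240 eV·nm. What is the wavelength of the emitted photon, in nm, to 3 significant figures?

ΔE = 13.60 × (1/2² − 1/3²) = 13.60 × 0.1389 = 1.889 eV.
λ = hc/ΔE = 1240 / 1.889 = 656 nm.
This line belongs to the Balmer series.

656 nm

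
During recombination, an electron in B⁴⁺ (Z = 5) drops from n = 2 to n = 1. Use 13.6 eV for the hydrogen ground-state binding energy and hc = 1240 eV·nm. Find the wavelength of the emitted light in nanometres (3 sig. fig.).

For Z = 5 the level energies scale as Z², so the effective Rydberg energy is 13.6 × 25 = 340.0 eV.
ΔE = 340.0 × (1/1² − 1/2²) = 340.0 × 0.7500 = 255.0 eV.
λ = hc/ΔE = 1240 / 255.0 = 4.86 nm.

4.86 nm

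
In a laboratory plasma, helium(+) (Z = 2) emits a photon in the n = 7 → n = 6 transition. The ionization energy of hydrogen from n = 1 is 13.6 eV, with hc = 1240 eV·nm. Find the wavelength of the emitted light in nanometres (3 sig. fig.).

3090 nm

For Z = 2 the level energies scale as Z², so the effective Rydberg energy is 13.6 × 4 = 54.40 eV.
ΔE = 54.40 × (1/6² − 1/7²) = 54.40 × 0.007370 = 0.4009 eV.
λ = hc/ΔE = 1240 / 0.4009 = 3090 nm.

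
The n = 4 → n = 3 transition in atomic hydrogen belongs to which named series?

The series is set by the lower level: n_f = 3 is the Paschen series.

Paschen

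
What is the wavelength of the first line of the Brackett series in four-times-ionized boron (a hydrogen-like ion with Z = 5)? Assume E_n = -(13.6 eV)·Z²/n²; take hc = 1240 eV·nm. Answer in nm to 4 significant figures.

The Brackett series terminates on n_f = 4; the first line has n_i = 4+1 = 5.
ΔE = 340.0 × (1/4² − 1/5²) = 7.650 eV.
λ = 1240 / 7.650 = 162.1 nm.

162.1 nm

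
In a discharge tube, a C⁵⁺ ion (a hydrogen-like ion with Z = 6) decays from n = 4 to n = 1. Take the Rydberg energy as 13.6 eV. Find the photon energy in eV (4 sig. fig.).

459.0 eV

The Bohr energies scale as Z², so for Z = 6: E_n = −489.6/n² eV.
E_4 = −489.6/16 = −30.60 eV and E_1 = −489.6/1 = −489.6 eV.
The photon energy is |E_4 − E_1| = 459.0 eV.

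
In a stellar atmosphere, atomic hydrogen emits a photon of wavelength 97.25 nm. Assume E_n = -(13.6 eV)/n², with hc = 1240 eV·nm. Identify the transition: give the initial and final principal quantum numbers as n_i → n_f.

The photon energy is ΔE = hc/λ = 1240 / 97.25 = 12.75 eV.
With Z = 1, ΔE = 13.60 × (1/n_f² − 1/n_i²), so 1/n_f² − 1/n_i² = 0.9375.
Trying n_f = 1 gives 1/n_i² = 0.06245, i.e. n_i ≈ 4; this pair matches.

n_i = 4, n_f = 1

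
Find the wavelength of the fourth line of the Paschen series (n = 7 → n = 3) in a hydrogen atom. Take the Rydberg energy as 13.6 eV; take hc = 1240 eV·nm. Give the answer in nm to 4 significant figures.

The Paschen series terminates on n_f = 3; the fourth line has n_i = 3+4 = 7.
ΔE = 13.60 × (1/3² − 1/7²) = 1.234 eV.
λ = 1240 / 1.234 = 1005 nm.

1005 nm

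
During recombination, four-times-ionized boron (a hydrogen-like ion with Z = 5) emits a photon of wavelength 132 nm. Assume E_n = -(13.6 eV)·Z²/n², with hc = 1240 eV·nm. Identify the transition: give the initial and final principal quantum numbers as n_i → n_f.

The photon energy is ΔE = hc/λ = 1240 / 132 = 9.394 eV.
With Z = 5, ΔE = 340.0 × (1/n_f² − 1/n_i²), so 1/n_f² − 1/n_i² = 0.02763.
Trying n_f = 5 gives 1/n_i² = 0.01237, i.e. n_i ≈ 9; this pair matches.

n_i = 9, n_f = 5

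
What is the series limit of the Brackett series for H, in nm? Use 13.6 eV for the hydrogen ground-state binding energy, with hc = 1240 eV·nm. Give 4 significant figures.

1459 nm

The Brackett series has lower level n_f = 4; the series limit corresponds to n_i → ∞.
ΔE_max = 13.6 × 1 / 4² = 0.8500 eV.
λ_min = 1240 / 0.8500 = 1459 nm.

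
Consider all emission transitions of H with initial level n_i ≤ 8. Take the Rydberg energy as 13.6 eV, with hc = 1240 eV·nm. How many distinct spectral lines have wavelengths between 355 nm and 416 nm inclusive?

3

Enumerate all n_i → n_f pairs with 1 ≤ n_f < n_i ≤ 8 and compute λ = 1240 / [13.6·1·(1/n_f² − 1/n_i²)].
Lines falling in [355, 416] nm: 8→2 (389.0 nm), 7→2 (397.1 nm), 6→2 (410.3 nm).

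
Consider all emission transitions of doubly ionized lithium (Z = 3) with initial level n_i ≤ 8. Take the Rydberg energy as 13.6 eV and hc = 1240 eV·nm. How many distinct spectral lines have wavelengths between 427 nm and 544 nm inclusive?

2

Enumerate all n_i → n_f pairs with 1 ≤ n_f < n_i ≤ 8 and compute λ = 1240 / [13.6·9·(1/n_f² − 1/n_i²)].
Lines falling in [427, 544] nm: 5→4 (450.3 nm), 7→5 (517.1 nm).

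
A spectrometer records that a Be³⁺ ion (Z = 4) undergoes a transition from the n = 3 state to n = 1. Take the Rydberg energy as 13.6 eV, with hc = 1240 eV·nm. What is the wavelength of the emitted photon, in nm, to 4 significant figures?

6.411 nm

For Z = 4 the level energies scale as Z², so the effective Rydberg energy is 13.6 × 16 = 217.6 eV.
ΔE = 217.6 × (1/1² − 1/3²) = 217.6 × 0.8889 = 193.4 eV.
λ = hc/ΔE = 1240 / 193.4 = 6.411 nm.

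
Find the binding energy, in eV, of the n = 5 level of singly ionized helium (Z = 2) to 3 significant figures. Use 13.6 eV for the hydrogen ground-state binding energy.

E_n = −13.6 Z²/n² = −54.40/n² eV for Z = 2.
E_5 = −54.40/25 = −2.18 eV, so ionization (to E = 0) requires 2.18 eV.

2.18 eV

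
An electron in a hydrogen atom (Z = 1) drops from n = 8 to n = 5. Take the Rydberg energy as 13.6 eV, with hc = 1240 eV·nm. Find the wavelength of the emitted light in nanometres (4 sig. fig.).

3741 nm

ΔE = 13.60 × (1/5² − 1/8²) = 13.60 × 0.02438 = 0.3315 eV.
λ = hc/ΔE = 1240 / 0.3315 = 3741 nm.
This line belongs to the Pfund series.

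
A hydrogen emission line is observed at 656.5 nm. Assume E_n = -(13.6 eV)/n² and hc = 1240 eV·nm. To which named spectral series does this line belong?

ΔE = 1240/656.5 = 1.889 eV.
This matches 13.6 × (1/2² − 1/3²), so n_f = 2: the Balmer series.

Balmer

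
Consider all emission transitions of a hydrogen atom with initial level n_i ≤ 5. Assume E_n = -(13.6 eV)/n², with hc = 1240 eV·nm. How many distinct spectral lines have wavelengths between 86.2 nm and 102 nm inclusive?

Enumerate all n_i → n_f pairs with 1 ≤ n_f < n_i ≤ 5 and compute λ = 1240 / [13.6·1·(1/n_f² − 1/n_i²)].
Lines falling in [86.2, 102] nm: 5→1 (94.98 nm), 4→1 (97.25 nm).

2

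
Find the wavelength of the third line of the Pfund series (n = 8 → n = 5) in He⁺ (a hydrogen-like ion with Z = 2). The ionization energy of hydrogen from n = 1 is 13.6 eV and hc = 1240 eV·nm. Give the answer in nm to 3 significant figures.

The Pfund series terminates on n_f = 5; the third line has n_i = 5+3 = 8.
ΔE = 54.40 × (1/5² − 1/8²) = 1.326 eV.
λ = 1240 / 1.326 = 935 nm.

935 nm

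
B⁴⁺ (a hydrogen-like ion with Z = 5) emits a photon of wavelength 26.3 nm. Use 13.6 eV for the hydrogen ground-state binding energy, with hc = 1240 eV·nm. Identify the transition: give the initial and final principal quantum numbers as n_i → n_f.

The photon energy is ΔE = hc/λ = 1240 / 26.3 = 47.15 eV.
With Z = 5, ΔE = 340.0 × (1/n_f² − 1/n_i²), so 1/n_f² − 1/n_i² = 0.1387.
Trying n_f = 2 gives 1/n_i² = 0.1113, i.e. n_i ≈ 3; this pair matches.

n_i = 3, n_f = 2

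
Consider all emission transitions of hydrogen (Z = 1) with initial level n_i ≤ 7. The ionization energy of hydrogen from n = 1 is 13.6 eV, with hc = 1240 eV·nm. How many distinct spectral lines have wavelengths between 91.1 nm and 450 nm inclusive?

9

Enumerate all n_i → n_f pairs with 1 ≤ n_f < n_i ≤ 7 and compute λ = 1240 / [13.6·1·(1/n_f² − 1/n_i²)].
Lines falling in [91.1, 450] nm: 7→1 (93.08 nm), 6→1 (93.78 nm), 5→1 (94.98 nm), 4→1 (97.25 nm), 3→1 (102.6 nm), 2→1 (121.6 nm), 7→2 (397.1 nm), 6→2 (410.3 nm), 5→2 (434.2 nm).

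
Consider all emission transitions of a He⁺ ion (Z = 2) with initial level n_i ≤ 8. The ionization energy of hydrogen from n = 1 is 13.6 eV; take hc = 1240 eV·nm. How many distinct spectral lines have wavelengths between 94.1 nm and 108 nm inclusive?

Enumerate all n_i → n_f pairs with 1 ≤ n_f < n_i ≤ 8 and compute λ = 1240 / [13.6·4·(1/n_f² − 1/n_i²)].
Lines falling in [94.1, 108] nm: 8→2 (97.25 nm), 7→2 (99.28 nm), 6→2 (102.6 nm).

3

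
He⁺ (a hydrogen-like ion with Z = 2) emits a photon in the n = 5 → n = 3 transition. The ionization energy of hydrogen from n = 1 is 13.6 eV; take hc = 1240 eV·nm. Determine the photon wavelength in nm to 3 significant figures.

For Z = 2 the level energies scale as Z², so the effective Rydberg energy is 13.6 × 4 = 54.40 eV.
ΔE = 54.40 × (1/3² − 1/5²) = 54.40 × 0.07111 = 3.868 eV.
λ = hc/ΔE = 1240 / 3.868 = 321 nm.

321 nm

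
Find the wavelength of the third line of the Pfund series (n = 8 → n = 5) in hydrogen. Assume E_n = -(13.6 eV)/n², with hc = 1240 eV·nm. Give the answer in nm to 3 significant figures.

The Pfund series terminates on n_f = 5; the third line has n_i = 5+3 = 8.
ΔE = 13.60 × (1/5² − 1/8²) = 0.3315 eV.
λ = 1240 / 0.3315 = 3740 nm.

3740 nm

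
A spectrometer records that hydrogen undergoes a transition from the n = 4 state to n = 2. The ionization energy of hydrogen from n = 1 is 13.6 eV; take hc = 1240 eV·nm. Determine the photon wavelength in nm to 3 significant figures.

ΔE = 13.60 × (1/2² − 1/4²) = 13.60 × 0.1875 = 2.550 eV.
λ = hc/ΔE = 1240 / 2.550 = 486 nm.

486 nm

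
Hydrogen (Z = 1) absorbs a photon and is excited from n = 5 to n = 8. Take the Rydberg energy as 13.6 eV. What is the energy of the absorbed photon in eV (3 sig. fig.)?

0.332 eV

E_8 = −13.60/64 = −0.2125 eV and E_5 = −13.60/25 = −0.5440 eV.
The photon energy is |E_8 − E_5| = 0.332 eV.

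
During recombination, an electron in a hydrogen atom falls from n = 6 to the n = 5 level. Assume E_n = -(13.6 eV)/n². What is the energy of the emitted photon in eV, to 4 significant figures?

E_6 = −13.60/36 = −0.3778 eV and E_5 = −13.60/25 = −0.5440 eV.
The photon energy is |E_6 − E_5| = 0.1662 eV.

0.1662 eV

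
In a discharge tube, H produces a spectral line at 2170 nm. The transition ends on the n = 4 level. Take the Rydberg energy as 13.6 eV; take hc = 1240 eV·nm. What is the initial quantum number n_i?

The photon energy is ΔE = hc/λ = 1240 / 2170 = 0.5714 eV.
With Z = 1, ΔE = 13.60 × (1/n_f² − 1/n_i²), so 1/n_f² − 1/n_i² = 0.04202.
With n_f = 4: 1/n_i² = 1/16 − 0.04202 = 0.02048, so n_i ≈ 6.99.

n_i = 7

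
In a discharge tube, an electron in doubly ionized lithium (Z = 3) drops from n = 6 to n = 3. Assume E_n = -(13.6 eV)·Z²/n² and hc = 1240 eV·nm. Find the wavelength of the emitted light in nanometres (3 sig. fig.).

122 nm

For Z = 3 the level energies scale as Z², so the effective Rydberg energy is 13.6 × 9 = 122.4 eV.
ΔE = 122.4 × (1/3² − 1/6²) = 122.4 × 0.08333 = 10.20 eV.
λ = hc/ΔE = 1240 / 10.20 = 122 nm.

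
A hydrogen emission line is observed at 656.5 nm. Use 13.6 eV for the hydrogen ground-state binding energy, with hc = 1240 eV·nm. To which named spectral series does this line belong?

ΔE = 1240/656.5 = 1.889 eV.
This matches 13.6 × (1/2² − 1/3²), so n_f = 2: the Balmer series.

Balmer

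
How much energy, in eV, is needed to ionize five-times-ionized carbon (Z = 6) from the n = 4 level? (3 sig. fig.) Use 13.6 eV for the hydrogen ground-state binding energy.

30.6 eV

E_n = −13.6 Z²/n² = −489.6/n² eV for Z = 6.
E_4 = −489.6/16 = −30.6 eV, so ionization (to E = 0) requires 30.6 eV.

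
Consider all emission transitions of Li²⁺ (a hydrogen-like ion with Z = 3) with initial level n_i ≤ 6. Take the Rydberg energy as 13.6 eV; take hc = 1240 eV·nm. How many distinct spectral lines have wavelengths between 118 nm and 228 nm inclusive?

3

Enumerate all n_i → n_f pairs with 1 ≤ n_f < n_i ≤ 6 and compute λ = 1240 / [13.6·9·(1/n_f² − 1/n_i²)].
Lines falling in [118, 228] nm: 6→3 (121.6 nm), 5→3 (142.5 nm), 4→3 (208.4 nm).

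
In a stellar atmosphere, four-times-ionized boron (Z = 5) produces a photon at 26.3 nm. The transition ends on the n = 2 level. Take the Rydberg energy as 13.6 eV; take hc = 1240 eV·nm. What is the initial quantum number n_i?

n_i = 3

The photon energy is ΔE = hc/λ = 1240 / 26.3 = 47.15 eV.
With Z = 5, ΔE = 340.0 × (1/n_f² − 1/n_i²), so 1/n_f² − 1/n_i² = 0.1387.
With n_f = 2: 1/n_i² = 1/4 − 0.1387 = 0.1113, so n_i ≈ 3.00.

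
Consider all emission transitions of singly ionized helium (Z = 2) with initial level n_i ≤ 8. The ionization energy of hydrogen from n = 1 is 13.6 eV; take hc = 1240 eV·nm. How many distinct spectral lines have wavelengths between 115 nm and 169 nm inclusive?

2

Enumerate all n_i → n_f pairs with 1 ≤ n_f < n_i ≤ 8 and compute λ = 1240 / [13.6·4·(1/n_f² − 1/n_i²)].
Lines falling in [115, 169] nm: 4→2 (121.6 nm), 3→2 (164.1 nm).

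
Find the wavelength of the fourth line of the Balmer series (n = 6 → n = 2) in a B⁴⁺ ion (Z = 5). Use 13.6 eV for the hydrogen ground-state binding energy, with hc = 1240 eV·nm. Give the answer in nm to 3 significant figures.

16.4 nm

The Balmer series terminates on n_f = 2; the fourth line has n_i = 2+4 = 6.
ΔE = 340.0 × (1/2² − 1/6²) = 75.56 eV.
λ = 1240 / 75.56 = 16.4 nm.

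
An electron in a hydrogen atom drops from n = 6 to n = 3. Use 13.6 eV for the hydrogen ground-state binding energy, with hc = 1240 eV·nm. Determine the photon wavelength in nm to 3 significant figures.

1090 nm

ΔE = 13.60 × (1/3² − 1/6²) = 13.60 × 0.08333 = 1.133 eV.
λ = hc/ΔE = 1240 / 1.133 = 1090 nm.
This line belongs to the Paschen series.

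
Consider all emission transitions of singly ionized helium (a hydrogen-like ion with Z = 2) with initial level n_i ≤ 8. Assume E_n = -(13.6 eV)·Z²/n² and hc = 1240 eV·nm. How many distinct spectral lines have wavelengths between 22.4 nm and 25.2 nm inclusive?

Enumerate all n_i → n_f pairs with 1 ≤ n_f < n_i ≤ 8 and compute λ = 1240 / [13.6·4·(1/n_f² − 1/n_i²)].
Lines falling in [22.4, 25.2] nm: 8→1 (23.16 nm), 7→1 (23.27 nm), 6→1 (23.45 nm), 5→1 (23.74 nm), 4→1 (24.31 nm).

5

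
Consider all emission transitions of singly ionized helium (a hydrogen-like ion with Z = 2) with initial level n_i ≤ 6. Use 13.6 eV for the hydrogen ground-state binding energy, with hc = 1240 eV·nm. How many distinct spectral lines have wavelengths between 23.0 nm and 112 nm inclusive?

Enumerate all n_i → n_f pairs with 1 ≤ n_f < n_i ≤ 6 and compute λ = 1240 / [13.6·4·(1/n_f² − 1/n_i²)].
Lines falling in [23.0, 112] nm: 6→1 (23.45 nm), 5→1 (23.74 nm), 4→1 (24.31 nm), 3→1 (25.64 nm), 2→1 (30.39 nm), 6→2 (102.6 nm), 5→2 (108.5 nm).

7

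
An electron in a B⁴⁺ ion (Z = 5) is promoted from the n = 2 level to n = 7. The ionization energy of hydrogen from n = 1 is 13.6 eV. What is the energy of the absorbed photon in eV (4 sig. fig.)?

78.06 eV

The Bohr energies scale as Z², so for Z = 5: E_n = −340.0/n² eV.
E_7 = −340.0/49 = −6.939 eV and E_2 = −340.0/4 = −85.00 eV.
The photon energy is |E_7 − E_2| = 78.06 eV.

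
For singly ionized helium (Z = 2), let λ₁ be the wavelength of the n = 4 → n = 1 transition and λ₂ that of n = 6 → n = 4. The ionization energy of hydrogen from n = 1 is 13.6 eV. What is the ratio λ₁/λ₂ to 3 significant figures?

0.0370

λ ∝ 1/ΔE ∝ 1/(1/n_f² − 1/n_i²), and the Z² and hc factors cancel in the ratio.
λ₁/λ₂ = (1/4² − 1/6²)/(1/1² − 1/4²) = 0.03472/0.9375 = 0.0370.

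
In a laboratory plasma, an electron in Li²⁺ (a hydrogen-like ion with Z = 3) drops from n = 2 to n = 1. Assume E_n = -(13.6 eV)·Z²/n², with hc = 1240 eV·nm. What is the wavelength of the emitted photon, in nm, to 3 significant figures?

For Z = 3 the level energies scale as Z², so the effective Rydberg energy is 13.6 × 9 = 122.4 eV.
ΔE = 122.4 × (1/1² − 1/2²) = 122.4 × 0.7500 = 91.80 eV.
λ = hc/ΔE = 1240 / 91.80 = 13.5 nm.

13.5 nm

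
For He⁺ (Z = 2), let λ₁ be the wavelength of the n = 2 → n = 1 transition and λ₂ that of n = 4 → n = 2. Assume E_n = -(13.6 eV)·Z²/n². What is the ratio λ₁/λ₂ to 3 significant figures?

0.250

λ ∝ 1/ΔE ∝ 1/(1/n_f² − 1/n_i²), and the Z² and hc factors cancel in the ratio.
λ₁/λ₂ = (1/2² − 1/4²)/(1/1² − 1/2²) = 0.1875/0.7500 = 0.250.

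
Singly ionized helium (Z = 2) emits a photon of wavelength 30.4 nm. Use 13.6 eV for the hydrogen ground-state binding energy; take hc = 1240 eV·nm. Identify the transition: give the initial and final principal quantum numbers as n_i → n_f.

The photon energy is ΔE = hc/λ = 1240 / 30.4 = 40.79 eV.
With Z = 2, ΔE = 54.40 × (1/n_f² − 1/n_i²), so 1/n_f² − 1/n_i² = 0.7498.
Trying n_f = 1 gives 1/n_i² = 0.2502, i.e. n_i ≈ 2; this pair matches.

n_i = 2, n_f = 1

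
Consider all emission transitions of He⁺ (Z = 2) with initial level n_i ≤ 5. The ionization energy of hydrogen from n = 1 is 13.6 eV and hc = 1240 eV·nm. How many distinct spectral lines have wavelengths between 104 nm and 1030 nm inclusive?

6

Enumerate all n_i → n_f pairs with 1 ≤ n_f < n_i ≤ 5 and compute λ = 1240 / [13.6·4·(1/n_f² − 1/n_i²)].
Lines falling in [104, 1030] nm: 5→2 (108.5 nm), 4→2 (121.6 nm), 3→2 (164.1 nm), 5→3 (320.5 nm), 4→3 (468.9 nm), 5→4 (1013 nm).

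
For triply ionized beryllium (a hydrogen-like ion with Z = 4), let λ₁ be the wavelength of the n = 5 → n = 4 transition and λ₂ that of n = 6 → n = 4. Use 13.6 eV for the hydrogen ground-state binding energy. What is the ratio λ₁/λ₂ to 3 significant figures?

1.54

λ ∝ 1/ΔE ∝ 1/(1/n_f² − 1/n_i²), and the Z² and hc factors cancel in the ratio.
λ₁/λ₂ = (1/4² − 1/6²)/(1/4² − 1/5²) = 0.03472/0.02250 = 1.54.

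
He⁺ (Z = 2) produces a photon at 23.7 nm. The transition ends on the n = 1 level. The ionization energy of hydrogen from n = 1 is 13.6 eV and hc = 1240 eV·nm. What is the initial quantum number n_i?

n_i = 5

The photon energy is ΔE = hc/λ = 1240 / 23.7 = 52.32 eV.
With Z = 2, ΔE = 54.40 × (1/n_f² − 1/n_i²), so 1/n_f² − 1/n_i² = 0.9618.
With n_f = 1: 1/n_i² = 1/1 − 0.9618 = 0.03822, so n_i ≈ 5.11.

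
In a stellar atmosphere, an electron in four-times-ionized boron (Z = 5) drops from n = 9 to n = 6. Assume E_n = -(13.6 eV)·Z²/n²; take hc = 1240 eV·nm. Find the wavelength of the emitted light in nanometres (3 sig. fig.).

For Z = 5 the level energies scale as Z², so the effective Rydberg energy is 13.6 × 25 = 340.0 eV.
ΔE = 340.0 × (1/6² − 1/9²) = 340.0 × 0.01543 = 5.247 eV.
λ = hc/ΔE = 1240 / 5.247 = 236 nm.

236 nm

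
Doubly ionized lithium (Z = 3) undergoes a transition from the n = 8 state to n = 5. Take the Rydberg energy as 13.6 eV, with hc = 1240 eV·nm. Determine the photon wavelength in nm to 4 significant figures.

For Z = 3 the level energies scale as Z², so the effective Rydberg energy is 13.6 × 9 = 122.4 eV.
ΔE = 122.4 × (1/5² − 1/8²) = 122.4 × 0.02438 = 2.984 eV.
λ = hc/ΔE = 1240 / 2.984 = 415.6 nm.

415.6 nm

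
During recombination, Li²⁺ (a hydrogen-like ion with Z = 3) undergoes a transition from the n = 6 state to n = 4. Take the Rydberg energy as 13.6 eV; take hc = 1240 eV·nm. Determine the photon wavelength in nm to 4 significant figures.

291.8 nm

For Z = 3 the level energies scale as Z², so the effective Rydberg energy is 13.6 × 9 = 122.4 eV.
ΔE = 122.4 × (1/4² − 1/6²) = 122.4 × 0.03472 = 4.250 eV.
λ = hc/ΔE = 1240 / 4.250 = 291.8 nm.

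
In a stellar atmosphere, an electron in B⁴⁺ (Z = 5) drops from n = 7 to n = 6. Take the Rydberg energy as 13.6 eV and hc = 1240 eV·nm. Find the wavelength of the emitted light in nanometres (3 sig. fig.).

495 nm

For Z = 5 the level energies scale as Z², so the effective Rydberg energy is 13.6 × 25 = 340.0 eV.
ΔE = 340.0 × (1/6² − 1/7²) = 340.0 × 0.007370 = 2.506 eV.
λ = hc/ΔE = 1240 / 2.506 = 495 nm.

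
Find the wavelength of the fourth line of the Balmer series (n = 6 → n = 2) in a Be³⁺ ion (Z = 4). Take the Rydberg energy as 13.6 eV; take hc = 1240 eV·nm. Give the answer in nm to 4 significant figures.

25.64 nm

The Balmer series terminates on n_f = 2; the fourth line has n_i = 2+4 = 6.
ΔE = 217.6 × (1/2² − 1/6²) = 48.36 eV.
λ = 1240 / 48.36 = 25.64 nm.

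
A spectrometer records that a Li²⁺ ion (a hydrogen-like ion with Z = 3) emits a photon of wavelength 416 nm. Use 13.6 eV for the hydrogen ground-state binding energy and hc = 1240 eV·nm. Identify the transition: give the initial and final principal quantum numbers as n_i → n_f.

The photon energy is ΔE = hc/λ = 1240 / 416 = 2.981 eV.
With Z = 3, ΔE = 122.4 × (1/n_f² − 1/n_i²), so 1/n_f² − 1/n_i² = 0.02435.
Trying n_f = 5 gives 1/n_i² = 0.01565, i.e. n_i ≈ 8; this pair matches.

n_i = 8, n_f = 5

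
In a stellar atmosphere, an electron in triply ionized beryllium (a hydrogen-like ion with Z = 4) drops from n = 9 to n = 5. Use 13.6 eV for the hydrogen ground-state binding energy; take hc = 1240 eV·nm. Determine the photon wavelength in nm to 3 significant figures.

206 nm

For Z = 4 the level energies scale as Z², so the effective Rydberg energy is 13.6 × 16 = 217.6 eV.
ΔE = 217.6 × (1/5² − 1/9²) = 217.6 × 0.02765 = 6.018 eV.
λ = hc/ΔE = 1240 / 6.018 = 206 nm.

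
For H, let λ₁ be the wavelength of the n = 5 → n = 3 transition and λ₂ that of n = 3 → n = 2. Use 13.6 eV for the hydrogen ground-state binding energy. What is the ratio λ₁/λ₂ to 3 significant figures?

λ ∝ 1/ΔE ∝ 1/(1/n_f² − 1/n_i²), and the Z² and hc factors cancel in the ratio.
λ₁/λ₂ = (1/2² − 1/3²)/(1/3² − 1/5²) = 0.1389/0.07111 = 1.95.

1.95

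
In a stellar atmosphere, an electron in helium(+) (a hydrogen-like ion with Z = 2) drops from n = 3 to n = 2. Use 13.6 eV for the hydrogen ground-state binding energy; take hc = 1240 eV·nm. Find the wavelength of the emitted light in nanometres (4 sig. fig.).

164.1 nm

For Z = 2 the level energies scale as Z², so the effective Rydberg energy is 13.6 × 4 = 54.40 eV.
ΔE = 54.40 × (1/2² − 1/3²) = 54.40 × 0.1389 = 7.556 eV.
λ = hc/ΔE = 1240 / 7.556 = 164.1 nm.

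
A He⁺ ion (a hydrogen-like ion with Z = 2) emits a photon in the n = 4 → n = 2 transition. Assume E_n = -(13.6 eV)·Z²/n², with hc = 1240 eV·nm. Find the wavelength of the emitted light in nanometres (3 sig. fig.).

122 nm

For Z = 2 the level energies scale as Z², so the effective Rydberg energy is 13.6 × 4 = 54.40 eV.
ΔE = 54.40 × (1/2² − 1/4²) = 54.40 × 0.1875 = 10.20 eV.
λ = hc/ΔE = 1240 / 10.20 = 122 nm.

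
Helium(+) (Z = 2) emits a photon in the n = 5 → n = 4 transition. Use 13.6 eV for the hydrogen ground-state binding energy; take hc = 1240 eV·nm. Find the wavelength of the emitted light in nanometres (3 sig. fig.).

1010 nm

For Z = 2 the level energies scale as Z², so the effective Rydberg energy is 13.6 × 4 = 54.40 eV.
ΔE = 54.40 × (1/4² − 1/5²) = 54.40 × 0.02250 = 1.224 eV.
λ = hc/ΔE = 1240 / 1.224 = 1010 nm.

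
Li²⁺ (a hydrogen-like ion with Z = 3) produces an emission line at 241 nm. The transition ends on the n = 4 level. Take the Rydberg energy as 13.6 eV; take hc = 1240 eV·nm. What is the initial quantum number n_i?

The photon energy is ΔE = hc/λ = 1240 / 241 = 5.145 eV.
With Z = 3, ΔE = 122.4 × (1/n_f² − 1/n_i²), so 1/n_f² − 1/n_i² = 0.04204.
With n_f = 4: 1/n_i² = 1/16 − 0.04204 = 0.02046, so n_i ≈ 6.99.

n_i = 7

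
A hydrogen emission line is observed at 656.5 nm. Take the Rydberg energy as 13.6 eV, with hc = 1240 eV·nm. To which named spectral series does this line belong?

ΔE = 1240/656.5 = 1.889 eV.
This matches 13.6 × (1/2² − 1/3²), so n_f = 2: the Balmer series.

Balmer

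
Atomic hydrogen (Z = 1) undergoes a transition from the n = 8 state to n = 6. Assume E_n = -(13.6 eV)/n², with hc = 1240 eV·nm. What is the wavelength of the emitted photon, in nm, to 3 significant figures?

ΔE = 13.60 × (1/6² − 1/8²) = 13.60 × 0.01215 = 0.1653 eV.
λ = hc/ΔE = 1240 / 0.1653 = 7500 nm.

7500 nm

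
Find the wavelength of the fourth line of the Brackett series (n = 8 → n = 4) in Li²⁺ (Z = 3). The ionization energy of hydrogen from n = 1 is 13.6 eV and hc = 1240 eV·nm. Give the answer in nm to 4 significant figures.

The Brackett series terminates on n_f = 4; the fourth line has n_i = 4+4 = 8.
ΔE = 122.4 × (1/4² − 1/8²) = 5.738 eV.
λ = 1240 / 5.738 = 216.1 nm.

216.1 nm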